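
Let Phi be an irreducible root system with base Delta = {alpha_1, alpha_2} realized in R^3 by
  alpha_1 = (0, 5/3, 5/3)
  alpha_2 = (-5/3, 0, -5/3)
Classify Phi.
A2

Compute the Cartan integers a_ij = 2(alpha_i, alpha_j)/(alpha_j, alpha_j); the resulting 2x2 Cartan matrix is
[[2, -1], [-1, 2]].
All simple roots have the same length, so the diagram is simply laced. The associated Dynkin diagram is a chain of 2 nodes with single edges (A_2), so the type is A_2 (the algebra sl(3)).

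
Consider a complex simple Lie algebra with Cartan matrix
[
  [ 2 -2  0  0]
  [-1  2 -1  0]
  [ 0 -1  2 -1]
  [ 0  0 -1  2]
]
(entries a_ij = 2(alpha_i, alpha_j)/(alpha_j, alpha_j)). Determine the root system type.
type C_4

The matrix has rank 4 with 2's on the diagonal. Reading the off-diagonal entries as Dynkin edges (a single edge where a_ij = a_ji = -1; a double or triple edge where a_ij * a_ji = 2 or 3), the diagram is a chain of 4 nodes with a double edge at one end; the terminal node there is the unique long simple root (C_4). One simple-root ordering that puts it in standard form is (alpha_4, alpha_3, alpha_2, alpha_1). So the algebra is type C_4, i.e. sp(8).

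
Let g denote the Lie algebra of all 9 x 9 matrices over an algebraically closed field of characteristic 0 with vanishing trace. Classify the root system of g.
type A_8

This is sl(9), which has dimension 9^2 - 1 = 80 and rank 9 - 1 = 8 (a Cartan subalgebra is the diagonal traceless matrices). In the classification of classical Lie algebras, the special linear algebra sl(n+1) has type A_n; here n = 8, so the Dynkin diagram is a chain of 8 nodes with single edges (A_8). Hence the type is A_8.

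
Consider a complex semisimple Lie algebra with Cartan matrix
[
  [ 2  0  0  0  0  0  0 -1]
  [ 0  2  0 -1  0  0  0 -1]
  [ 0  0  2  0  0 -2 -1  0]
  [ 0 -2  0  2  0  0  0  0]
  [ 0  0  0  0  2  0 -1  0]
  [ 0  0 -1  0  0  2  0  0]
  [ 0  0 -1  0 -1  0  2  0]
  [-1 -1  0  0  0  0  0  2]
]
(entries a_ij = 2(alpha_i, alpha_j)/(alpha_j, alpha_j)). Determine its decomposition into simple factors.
The diagram associated to this matrix has two connected components: the simple roots {alpha_3, alpha_5, alpha_6, alpha_7} form a chain of 4 nodes with a double edge at one end; the terminal node there is the unique short simple root (B_4), and {alpha_1, alpha_2, alpha_4, alpha_8} form a chain of 4 nodes with a double edge at one end; the terminal node there is the unique long simple root (C_4). A semisimple Lie algebra decomposes uniquely as the direct sum of simple ideals, one per connected component of its Dynkin diagram, so g ≅ B_4 ⊕ C_4 (dimension 36 + 36 = 72).

B_4 ⊕ C_4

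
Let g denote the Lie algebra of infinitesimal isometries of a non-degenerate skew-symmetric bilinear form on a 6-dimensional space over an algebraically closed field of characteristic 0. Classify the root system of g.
This is sp(6), which has dimension 6(6+1)/2 = 21 and rank 6/2 = 3. In the classification of classical Lie algebras, the symplectic algebra sp(2n) has type C_n; here n = 3, so the Dynkin diagram is a chain of 3 nodes with a double edge at one end; the terminal node there is the unique long simple root (C_3). Hence the type is C_3.

C_3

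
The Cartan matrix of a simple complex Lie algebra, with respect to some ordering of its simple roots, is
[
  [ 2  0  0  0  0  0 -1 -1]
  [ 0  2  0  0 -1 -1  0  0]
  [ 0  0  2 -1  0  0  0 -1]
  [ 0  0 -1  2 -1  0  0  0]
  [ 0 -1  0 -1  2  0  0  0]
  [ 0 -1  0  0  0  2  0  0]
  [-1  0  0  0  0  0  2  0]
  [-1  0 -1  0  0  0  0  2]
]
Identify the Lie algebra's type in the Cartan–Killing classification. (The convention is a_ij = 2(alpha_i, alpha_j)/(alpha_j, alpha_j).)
A_8 (sl(9))

The matrix has rank 8 with 2's on the diagonal. Reading the off-diagonal entries as Dynkin edges (a single edge where a_ij = a_ji = -1; a double or triple edge where a_ij * a_ji = 2 or 3), the diagram is a chain of 8 nodes with single edges (A_8). One simple-root ordering that puts it in standard form is (alpha_7, alpha_1, alpha_8, alpha_3, alpha_4, alpha_5, alpha_2, alpha_6). So the algebra is type A_8, i.e. sl(9).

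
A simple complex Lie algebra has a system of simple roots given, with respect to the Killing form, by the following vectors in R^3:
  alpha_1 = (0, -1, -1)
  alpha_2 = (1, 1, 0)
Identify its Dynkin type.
Compute the Cartan integers a_ij = 2(alpha_i, alpha_j)/(alpha_j, alpha_j); the resulting 2x2 Cartan matrix is
[[2, -1], [-1, 2]].
All simple roots have the same length, so the diagram is simply laced. The associated Dynkin diagram is a chain of 2 nodes with single edges (A_2), so the type is A_2 (the algebra sl(3)).

A_2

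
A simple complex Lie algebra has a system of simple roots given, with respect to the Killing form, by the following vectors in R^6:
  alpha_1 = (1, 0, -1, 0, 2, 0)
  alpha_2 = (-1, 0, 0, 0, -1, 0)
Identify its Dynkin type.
G_2

Compute the Cartan integers a_ij = 2(alpha_i, alpha_j)/(alpha_j, alpha_j); the resulting 2x2 Cartan matrix is
[[2, -3], [-1, 2]].
The roots have two lengths (squared-length ratio 3:1); the short ones are alpha_{2}. The associated Dynkin diagram is two nodes joined by a triple edge (G_2), so the type is G_2.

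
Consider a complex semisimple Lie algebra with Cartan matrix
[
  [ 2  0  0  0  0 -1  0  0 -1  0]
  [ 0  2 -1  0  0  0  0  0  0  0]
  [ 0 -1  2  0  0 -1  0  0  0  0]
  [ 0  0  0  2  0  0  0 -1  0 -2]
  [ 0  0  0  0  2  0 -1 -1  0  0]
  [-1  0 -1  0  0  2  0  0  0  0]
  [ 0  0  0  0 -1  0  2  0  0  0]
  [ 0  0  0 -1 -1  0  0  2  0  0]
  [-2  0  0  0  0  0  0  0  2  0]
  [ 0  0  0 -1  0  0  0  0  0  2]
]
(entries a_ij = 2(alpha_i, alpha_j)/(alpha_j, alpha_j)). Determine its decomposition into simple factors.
B5 + C5

The diagram associated to this matrix has two connected components: the simple roots {alpha_4, alpha_5, alpha_7, alpha_8, alpha_10} form a chain of 5 nodes with a double edge at one end; the terminal node there is the unique short simple root (B_5), and {alpha_1, alpha_2, alpha_3, alpha_6, alpha_9} form a chain of 5 nodes with a double edge at one end; the terminal node there is the unique long simple root (C_5). A semisimple Lie algebra decomposes uniquely as the direct sum of simple ideals, one per connected component of its Dynkin diagram, so g ≅ B_5 ⊕ C_5 (dimension 55 + 55 = 110).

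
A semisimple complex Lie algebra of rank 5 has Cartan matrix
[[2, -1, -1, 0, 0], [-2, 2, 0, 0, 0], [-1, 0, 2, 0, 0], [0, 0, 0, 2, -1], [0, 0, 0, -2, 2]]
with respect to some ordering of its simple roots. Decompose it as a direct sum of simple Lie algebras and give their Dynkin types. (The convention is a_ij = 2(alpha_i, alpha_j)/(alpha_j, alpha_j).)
The diagram associated to this matrix has two connected components: the simple roots {alpha_4, alpha_5} form a chain of 2 nodes with a double edge at one end; the terminal node there is the unique short simple root (B_2), and {alpha_1, alpha_2, alpha_3} form a chain of 3 nodes with a double edge at one end; the terminal node there is the unique long simple root (C_3). A semisimple Lie algebra decomposes uniquely as the direct sum of simple ideals, one per connected component of its Dynkin diagram, so g ≅ B_2 ⊕ C_3 (dimension 10 + 21 = 31).

type B_2 + type C_3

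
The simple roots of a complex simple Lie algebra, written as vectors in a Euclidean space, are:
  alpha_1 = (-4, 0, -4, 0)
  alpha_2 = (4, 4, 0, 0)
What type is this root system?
A_2 (sl(3))

Compute the Cartan integers a_ij = 2(alpha_i, alpha_j)/(alpha_j, alpha_j); the resulting 2x2 Cartan matrix is
[[2, -1], [-1, 2]].
All simple roots have the same length, so the diagram is simply laced. The associated Dynkin diagram is a chain of 2 nodes with single edges (A_2), so the type is A_2 (the algebra sl(3)).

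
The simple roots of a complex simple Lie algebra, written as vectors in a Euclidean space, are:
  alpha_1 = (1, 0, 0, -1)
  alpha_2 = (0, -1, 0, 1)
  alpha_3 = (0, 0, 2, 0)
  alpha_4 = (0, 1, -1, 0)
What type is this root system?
Compute the Cartan integers a_ij = 2(alpha_i, alpha_j)/(alpha_j, alpha_j); the resulting 4x4 Cartan matrix is
[[2, -1, 0, 0], [-1, 2, 0, -1], [0, 0, 2, -2], [0, -1, -1, 2]].
The roots have two lengths (squared-length ratio 2:1); the short ones are alpha_{1,2,4}. The associated Dynkin diagram is a chain of 4 nodes with a double edge at one end; the terminal node there is the unique long simple root (C_4), so the type is C_4 (the algebra sp(8)).

C_4 (sp(8))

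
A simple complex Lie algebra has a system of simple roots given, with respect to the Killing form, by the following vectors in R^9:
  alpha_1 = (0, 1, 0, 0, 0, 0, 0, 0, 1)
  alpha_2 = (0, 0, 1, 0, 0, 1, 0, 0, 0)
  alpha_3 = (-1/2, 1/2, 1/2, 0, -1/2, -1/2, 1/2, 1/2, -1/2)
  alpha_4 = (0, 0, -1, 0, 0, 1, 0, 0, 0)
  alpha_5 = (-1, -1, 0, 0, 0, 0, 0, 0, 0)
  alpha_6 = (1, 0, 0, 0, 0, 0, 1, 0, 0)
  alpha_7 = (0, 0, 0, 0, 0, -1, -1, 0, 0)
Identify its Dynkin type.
E7

Compute the Cartan integers a_ij = 2(alpha_i, alpha_j)/(alpha_j, alpha_j); the resulting 7x7 Cartan matrix is
[[2, 0, 0, 0, -1, 0, 0], [0, 2, 0, 0, 0, 0, -1], [0, 0, 2, -1, 0, 0, 0], [0, 0, -1, 2, 0, 0, -1], [-1, 0, 0, 0, 2, -1, 0], [0, 0, 0, 0, -1, 2, -1], [0, -1, 0, -1, 0, -1, 2]].
All simple roots have the same length, so the diagram is simply laced. The associated Dynkin diagram is a chain of 6 nodes with one extra node attached to the third node from one end (E_7), so the type is E_7.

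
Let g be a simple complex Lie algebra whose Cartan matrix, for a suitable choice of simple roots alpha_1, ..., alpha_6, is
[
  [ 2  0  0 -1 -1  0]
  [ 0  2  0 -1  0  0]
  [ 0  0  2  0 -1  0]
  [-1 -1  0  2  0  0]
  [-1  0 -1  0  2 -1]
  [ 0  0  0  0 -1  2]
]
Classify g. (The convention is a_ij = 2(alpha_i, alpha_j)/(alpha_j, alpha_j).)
The matrix has rank 6 with 2's on the diagonal. Reading the off-diagonal entries as Dynkin edges (a single edge where a_ij = a_ji = -1; a double or triple edge where a_ij * a_ji = 2 or 3), the diagram is a chain of 4 nodes with a fork of two nodes at one end (D_6). One simple-root ordering that puts it in standard form is (alpha_2, alpha_4, alpha_1, alpha_5, alpha_6, alpha_3). So the algebra is type D_6, i.e. so(12).

type D_6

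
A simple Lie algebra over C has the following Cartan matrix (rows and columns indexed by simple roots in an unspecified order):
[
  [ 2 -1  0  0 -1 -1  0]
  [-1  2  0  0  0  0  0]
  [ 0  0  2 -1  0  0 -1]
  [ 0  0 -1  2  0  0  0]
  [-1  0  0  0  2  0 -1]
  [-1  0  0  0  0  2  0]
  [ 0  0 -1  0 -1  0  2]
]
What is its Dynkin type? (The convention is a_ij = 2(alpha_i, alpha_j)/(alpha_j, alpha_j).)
D_7

The matrix has rank 7 with 2's on the diagonal. Reading the off-diagonal entries as Dynkin edges (a single edge where a_ij = a_ji = -1; a double or triple edge where a_ij * a_ji = 2 or 3), the diagram is a chain of 5 nodes with a fork of two nodes at one end (D_7). One simple-root ordering that puts it in standard form is (alpha_4, alpha_3, alpha_7, alpha_5, alpha_1, alpha_2, alpha_6). So the algebra is type D_7, i.e. so(14).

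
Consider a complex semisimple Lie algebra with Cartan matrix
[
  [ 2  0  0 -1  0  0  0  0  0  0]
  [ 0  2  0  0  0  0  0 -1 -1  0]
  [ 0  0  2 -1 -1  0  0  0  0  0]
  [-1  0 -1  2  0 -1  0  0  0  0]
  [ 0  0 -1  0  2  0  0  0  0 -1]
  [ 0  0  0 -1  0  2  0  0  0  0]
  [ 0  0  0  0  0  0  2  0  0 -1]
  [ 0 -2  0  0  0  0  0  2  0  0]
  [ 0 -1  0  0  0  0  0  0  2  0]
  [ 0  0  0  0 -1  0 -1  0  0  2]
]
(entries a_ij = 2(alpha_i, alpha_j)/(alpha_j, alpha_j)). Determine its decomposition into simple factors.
type C_3 + type D_7

The diagram associated to this matrix has two connected components: the simple roots {alpha_2, alpha_8, alpha_9} form a chain of 3 nodes with a double edge at one end; the terminal node there is the unique long simple root (C_3), and {alpha_1, alpha_3, alpha_4, alpha_5, alpha_6, alpha_7, alpha_10} form a chain of 5 nodes with a fork of two nodes at one end (D_7). A semisimple Lie algebra decomposes uniquely as the direct sum of simple ideals, one per connected component of its Dynkin diagram, so g ≅ C_3 ⊕ D_7 (dimension 21 + 91 = 112).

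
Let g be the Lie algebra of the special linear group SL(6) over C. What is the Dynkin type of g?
A_5

This is sl(6), which has dimension 6^2 - 1 = 35 and rank 6 - 1 = 5 (a Cartan subalgebra is the diagonal traceless matrices). In the classification of classical Lie algebras, the special linear algebra sl(n+1) has type A_n; here n = 5, so the Dynkin diagram is a chain of 5 nodes with single edges (A_5). Hence the type is A_5.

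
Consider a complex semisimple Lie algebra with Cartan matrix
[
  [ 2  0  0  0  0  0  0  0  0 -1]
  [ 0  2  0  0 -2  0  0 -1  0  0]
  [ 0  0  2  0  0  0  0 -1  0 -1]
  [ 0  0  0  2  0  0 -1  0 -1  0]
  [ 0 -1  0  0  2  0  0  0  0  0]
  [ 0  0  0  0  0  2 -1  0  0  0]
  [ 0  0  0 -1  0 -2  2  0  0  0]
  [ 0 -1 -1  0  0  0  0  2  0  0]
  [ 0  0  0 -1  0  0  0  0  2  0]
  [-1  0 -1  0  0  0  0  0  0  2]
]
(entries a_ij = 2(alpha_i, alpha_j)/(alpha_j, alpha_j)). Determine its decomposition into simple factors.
B_4 (so(9)) + B_6 (so(13))

The diagram associated to this matrix has two connected components: the simple roots {alpha_4, alpha_6, alpha_7, alpha_9} form a chain of 4 nodes with a double edge at one end; the terminal node there is the unique short simple root (B_4), and {alpha_1, alpha_2, alpha_3, alpha_5, alpha_8, alpha_10} form a chain of 6 nodes with a double edge at one end; the terminal node there is the unique short simple root (B_6). A semisimple Lie algebra decomposes uniquely as the direct sum of simple ideals, one per connected component of its Dynkin diagram, so g ≅ B_4 ⊕ B_6 (dimension 36 + 78 = 114).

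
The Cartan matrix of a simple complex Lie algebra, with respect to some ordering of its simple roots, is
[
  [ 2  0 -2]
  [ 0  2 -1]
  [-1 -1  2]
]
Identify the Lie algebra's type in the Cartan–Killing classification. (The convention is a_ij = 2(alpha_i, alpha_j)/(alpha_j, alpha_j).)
type C_3

The matrix has rank 3 with 2's on the diagonal. Reading the off-diagonal entries as Dynkin edges (a single edge where a_ij = a_ji = -1; a double or triple edge where a_ij * a_ji = 2 or 3), the diagram is a chain of 3 nodes with a double edge at one end; the terminal node there is the unique long simple root (C_3). One simple-root ordering that puts it in standard form is (alpha_2, alpha_3, alpha_1). So the algebra is type C_3, i.e. sp(6).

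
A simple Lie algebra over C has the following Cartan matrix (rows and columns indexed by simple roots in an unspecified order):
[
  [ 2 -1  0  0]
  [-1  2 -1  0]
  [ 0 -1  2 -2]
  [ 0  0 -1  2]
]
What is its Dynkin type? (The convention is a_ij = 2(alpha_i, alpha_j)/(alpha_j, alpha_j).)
The matrix has rank 4 with 2's on the diagonal. Reading the off-diagonal entries as Dynkin edges (a single edge where a_ij = a_ji = -1; a double or triple edge where a_ij * a_ji = 2 or 3), the diagram is a chain of 4 nodes with a double edge at one end; the terminal node there is the unique short simple root (B_4). One simple-root ordering that puts it in standard form is (alpha_1, alpha_2, alpha_3, alpha_4). So the algebra is type B_4, i.e. so(9).

type B_4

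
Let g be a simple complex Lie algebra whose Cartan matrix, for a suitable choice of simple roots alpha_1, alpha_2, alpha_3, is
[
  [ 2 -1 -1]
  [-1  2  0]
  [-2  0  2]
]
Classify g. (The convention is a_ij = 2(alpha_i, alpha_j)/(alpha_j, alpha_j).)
C_3 (sp(6))

The matrix has rank 3 with 2's on the diagonal. Reading the off-diagonal entries as Dynkin edges (a single edge where a_ij = a_ji = -1; a double or triple edge where a_ij * a_ji = 2 or 3), the diagram is a chain of 3 nodes with a double edge at one end; the terminal node there is the unique long simple root (C_3). One simple-root ordering that puts it in standard form is (alpha_2, alpha_1, alpha_3). So the algebra is type C_3, i.e. sp(6).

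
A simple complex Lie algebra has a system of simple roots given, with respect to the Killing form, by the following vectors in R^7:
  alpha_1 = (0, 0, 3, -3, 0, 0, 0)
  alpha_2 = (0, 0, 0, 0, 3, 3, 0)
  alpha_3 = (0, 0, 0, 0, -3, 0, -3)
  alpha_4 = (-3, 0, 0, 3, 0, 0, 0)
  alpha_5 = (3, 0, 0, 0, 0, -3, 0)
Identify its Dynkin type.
A_5 (sl(6))

Compute the Cartan integers a_ij = 2(alpha_i, alpha_j)/(alpha_j, alpha_j); the resulting 5x5 Cartan matrix is
[[2, 0, 0, -1, 0], [0, 2, -1, 0, -1], [0, -1, 2, 0, 0], [-1, 0, 0, 2, -1], [0, -1, 0, -1, 2]].
All simple roots have the same length, so the diagram is simply laced. The associated Dynkin diagram is a chain of 5 nodes with single edges (A_5), so the type is A_5 (the algebra sl(6)).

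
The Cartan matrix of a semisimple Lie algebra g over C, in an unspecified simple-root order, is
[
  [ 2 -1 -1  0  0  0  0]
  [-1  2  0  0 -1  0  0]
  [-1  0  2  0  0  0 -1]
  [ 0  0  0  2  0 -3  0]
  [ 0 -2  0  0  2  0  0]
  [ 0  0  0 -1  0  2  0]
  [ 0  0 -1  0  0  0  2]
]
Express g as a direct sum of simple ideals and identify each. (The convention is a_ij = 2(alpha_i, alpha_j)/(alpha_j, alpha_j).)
The diagram associated to this matrix has two connected components: the simple roots {alpha_1, alpha_2, alpha_3, alpha_5, alpha_7} form a chain of 5 nodes with a double edge at one end; the terminal node there is the unique long simple root (C_5), and {alpha_4, alpha_6} form two nodes joined by a triple edge (G_2). A semisimple Lie algebra decomposes uniquely as the direct sum of simple ideals, one per connected component of its Dynkin diagram, so g ≅ C_5 ⊕ G_2 (dimension 55 + 14 = 69).

C_5 (sp(10)) ⊕ G_2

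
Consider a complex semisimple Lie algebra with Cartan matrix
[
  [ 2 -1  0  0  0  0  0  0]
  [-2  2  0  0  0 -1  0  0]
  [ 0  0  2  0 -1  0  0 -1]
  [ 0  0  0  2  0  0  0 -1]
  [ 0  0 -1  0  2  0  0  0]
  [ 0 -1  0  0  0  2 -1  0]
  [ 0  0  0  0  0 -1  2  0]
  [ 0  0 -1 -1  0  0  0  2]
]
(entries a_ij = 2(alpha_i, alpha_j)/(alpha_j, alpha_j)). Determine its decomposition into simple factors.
The diagram associated to this matrix has two connected components: the simple roots {alpha_3, alpha_4, alpha_5, alpha_8} form a chain of 4 nodes with single edges (A_4), and {alpha_1, alpha_2, alpha_6, alpha_7} form a chain of 4 nodes with a double edge at one end; the terminal node there is the unique short simple root (B_4). A semisimple Lie algebra decomposes uniquely as the direct sum of simple ideals, one per connected component of its Dynkin diagram, so g ≅ A_4 ⊕ B_4 (dimension 24 + 36 = 60).

type A_4 + type B_4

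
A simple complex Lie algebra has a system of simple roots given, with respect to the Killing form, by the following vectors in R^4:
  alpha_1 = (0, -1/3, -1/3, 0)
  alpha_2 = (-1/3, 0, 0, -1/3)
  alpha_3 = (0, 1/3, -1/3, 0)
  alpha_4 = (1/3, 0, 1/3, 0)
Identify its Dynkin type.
Compute the Cartan integers a_ij = 2(alpha_i, alpha_j)/(alpha_j, alpha_j); the resulting 4x4 Cartan matrix is
[[2, 0, 0, -1], [0, 2, 0, -1], [0, 0, 2, -1], [-1, -1, -1, 2]].
All simple roots have the same length, so the diagram is simply laced. The associated Dynkin diagram is a chain of 2 nodes with a fork of two nodes at one end (D_4), so the type is D_4 (the algebra so(8)).

type D_4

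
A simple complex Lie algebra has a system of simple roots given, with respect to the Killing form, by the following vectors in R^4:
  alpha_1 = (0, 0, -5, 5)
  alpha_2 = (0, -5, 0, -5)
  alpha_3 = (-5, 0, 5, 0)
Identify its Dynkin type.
Compute the Cartan integers a_ij = 2(alpha_i, alpha_j)/(alpha_j, alpha_j); the resulting 3x3 Cartan matrix is
[[2, -1, -1], [-1, 2, 0], [-1, 0, 2]].
All simple roots have the same length, so the diagram is simply laced. The associated Dynkin diagram is a chain of 3 nodes with single edges (A_3), so the type is A_3 (the algebra sl(4)).

type A_3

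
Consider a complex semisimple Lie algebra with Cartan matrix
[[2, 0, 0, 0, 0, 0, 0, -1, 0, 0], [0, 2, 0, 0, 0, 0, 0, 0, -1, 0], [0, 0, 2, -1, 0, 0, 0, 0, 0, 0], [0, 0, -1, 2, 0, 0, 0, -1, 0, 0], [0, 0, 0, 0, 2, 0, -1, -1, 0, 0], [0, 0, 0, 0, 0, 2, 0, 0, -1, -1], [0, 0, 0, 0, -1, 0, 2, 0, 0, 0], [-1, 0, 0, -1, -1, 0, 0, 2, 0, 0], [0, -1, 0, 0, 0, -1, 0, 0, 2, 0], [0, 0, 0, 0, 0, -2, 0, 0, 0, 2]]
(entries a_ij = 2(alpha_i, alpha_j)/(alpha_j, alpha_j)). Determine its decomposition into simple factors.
C_4 (sp(8)) + E_6

The diagram associated to this matrix has two connected components: the simple roots {alpha_2, alpha_6, alpha_9, alpha_10} form a chain of 4 nodes with a double edge at one end; the terminal node there is the unique long simple root (C_4), and {alpha_1, alpha_3, alpha_4, alpha_5, alpha_7, alpha_8} form a chain of 5 nodes with one extra node attached to the third node from one end (E_6). A semisimple Lie algebra decomposes uniquely as the direct sum of simple ideals, one per connected component of its Dynkin diagram, so g ≅ C_4 ⊕ E_6 (dimension 36 + 78 = 114).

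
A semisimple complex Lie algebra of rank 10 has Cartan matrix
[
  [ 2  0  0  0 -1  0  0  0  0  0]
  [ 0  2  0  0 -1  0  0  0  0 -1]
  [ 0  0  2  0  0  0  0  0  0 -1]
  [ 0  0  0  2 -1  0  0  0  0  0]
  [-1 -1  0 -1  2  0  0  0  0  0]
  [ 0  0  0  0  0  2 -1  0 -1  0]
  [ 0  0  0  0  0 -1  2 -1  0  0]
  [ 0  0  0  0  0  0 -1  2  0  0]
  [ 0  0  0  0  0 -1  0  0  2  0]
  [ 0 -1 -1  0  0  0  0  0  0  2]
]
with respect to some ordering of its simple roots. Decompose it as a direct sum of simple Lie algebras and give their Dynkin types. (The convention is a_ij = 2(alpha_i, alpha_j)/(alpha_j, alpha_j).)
The diagram associated to this matrix has two connected components: the simple roots {alpha_6, alpha_7, alpha_8, alpha_9} form a chain of 4 nodes with single edges (A_4), and {alpha_1, alpha_2, alpha_3, alpha_4, alpha_5, alpha_10} form a chain of 4 nodes with a fork of two nodes at one end (D_6). A semisimple Lie algebra decomposes uniquely as the direct sum of simple ideals, one per connected component of its Dynkin diagram, so g ≅ A_4 ⊕ D_6 (dimension 24 + 66 = 90).

A4 ⊕ D6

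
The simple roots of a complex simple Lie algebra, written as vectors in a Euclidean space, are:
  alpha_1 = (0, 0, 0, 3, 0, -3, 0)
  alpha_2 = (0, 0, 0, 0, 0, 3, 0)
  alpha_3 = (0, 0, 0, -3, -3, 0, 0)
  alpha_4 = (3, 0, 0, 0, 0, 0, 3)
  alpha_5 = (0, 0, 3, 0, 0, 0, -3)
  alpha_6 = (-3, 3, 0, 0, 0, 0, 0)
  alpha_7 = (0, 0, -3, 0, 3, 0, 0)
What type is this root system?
Compute the Cartan integers a_ij = 2(alpha_i, alpha_j)/(alpha_j, alpha_j); the resulting 7x7 Cartan matrix is
[[2, -2, -1, 0, 0, 0, 0], [-1, 2, 0, 0, 0, 0, 0], [-1, 0, 2, 0, 0, 0, -1], [0, 0, 0, 2, -1, -1, 0], [0, 0, 0, -1, 2, 0, -1], [0, 0, 0, -1, 0, 2, 0], [0, 0, -1, 0, -1, 0, 2]].
The roots have two lengths (squared-length ratio 2:1); the short ones are alpha_{2}. The associated Dynkin diagram is a chain of 7 nodes with a double edge at one end; the terminal node there is the unique short simple root (B_7), so the type is B_7 (the algebra so(15)).

B_7 (so(15))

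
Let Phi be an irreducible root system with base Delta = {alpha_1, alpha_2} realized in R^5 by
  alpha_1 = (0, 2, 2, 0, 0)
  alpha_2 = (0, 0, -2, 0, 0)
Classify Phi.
B2

Compute the Cartan integers a_ij = 2(alpha_i, alpha_j)/(alpha_j, alpha_j); the resulting 2x2 Cartan matrix is
[[2, -2], [-1, 2]].
The roots have two lengths (squared-length ratio 2:1); the short ones are alpha_{2}. The associated Dynkin diagram is a chain of 2 nodes with a double edge at one end; the terminal node there is the unique short simple root (B_2), so the type is B_2 (the algebra so(5)).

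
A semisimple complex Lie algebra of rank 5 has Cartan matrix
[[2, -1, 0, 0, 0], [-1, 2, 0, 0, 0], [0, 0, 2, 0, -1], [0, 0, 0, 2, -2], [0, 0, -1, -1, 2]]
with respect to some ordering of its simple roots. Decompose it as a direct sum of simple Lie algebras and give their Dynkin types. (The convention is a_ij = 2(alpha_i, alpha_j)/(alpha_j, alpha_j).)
A_2 (sl(3)) ⊕ C_3 (sp(6))

The diagram associated to this matrix has two connected components: the simple roots {alpha_1, alpha_2} form a chain of 2 nodes with single edges (A_2), and {alpha_3, alpha_4, alpha_5} form a chain of 3 nodes with a double edge at one end; the terminal node there is the unique long simple root (C_3). A semisimple Lie algebra decomposes uniquely as the direct sum of simple ideals, one per connected component of its Dynkin diagram, so g ≅ A_2 ⊕ C_3 (dimension 8 + 21 = 29).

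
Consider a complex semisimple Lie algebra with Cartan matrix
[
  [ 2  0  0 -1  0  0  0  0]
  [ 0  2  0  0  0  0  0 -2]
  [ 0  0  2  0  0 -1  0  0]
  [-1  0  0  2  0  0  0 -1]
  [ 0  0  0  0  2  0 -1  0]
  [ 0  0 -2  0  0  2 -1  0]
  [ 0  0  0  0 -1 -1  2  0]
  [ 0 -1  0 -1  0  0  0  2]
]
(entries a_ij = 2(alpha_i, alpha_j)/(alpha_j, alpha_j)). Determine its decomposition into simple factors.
B4 ⊕ C4

The diagram associated to this matrix has two connected components: the simple roots {alpha_3, alpha_5, alpha_6, alpha_7} form a chain of 4 nodes with a double edge at one end; the terminal node there is the unique short simple root (B_4), and {alpha_1, alpha_2, alpha_4, alpha_8} form a chain of 4 nodes with a double edge at one end; the terminal node there is the unique long simple root (C_4). A semisimple Lie algebra decomposes uniquely as the direct sum of simple ideals, one per connected component of its Dynkin diagram, so g ≅ B_4 ⊕ C_4 (dimension 36 + 36 = 72).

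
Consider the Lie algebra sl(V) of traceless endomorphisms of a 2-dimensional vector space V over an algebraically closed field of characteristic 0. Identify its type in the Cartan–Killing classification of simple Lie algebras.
A_1 (sl(2))

This is sl(2), which has dimension 2^2 - 1 = 3 and rank 2 - 1 = 1 (a Cartan subalgebra is the diagonal traceless matrices). In the classification of classical Lie algebras, the special linear algebra sl(n+1) has type A_n; here n = 1, so the Dynkin diagram is a chain of 1 nodes with single edges (A_1). Hence the type is A_1.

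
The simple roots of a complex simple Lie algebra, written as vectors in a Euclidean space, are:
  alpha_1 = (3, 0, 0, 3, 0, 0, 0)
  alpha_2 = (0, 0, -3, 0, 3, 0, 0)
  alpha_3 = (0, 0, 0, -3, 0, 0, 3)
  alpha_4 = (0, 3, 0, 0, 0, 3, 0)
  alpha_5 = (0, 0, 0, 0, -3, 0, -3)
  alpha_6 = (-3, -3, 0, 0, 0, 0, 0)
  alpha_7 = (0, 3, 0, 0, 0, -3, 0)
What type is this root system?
Compute the Cartan integers a_ij = 2(alpha_i, alpha_j)/(alpha_j, alpha_j); the resulting 7x7 Cartan matrix is
[[2, 0, -1, 0, 0, -1, 0], [0, 2, 0, 0, -1, 0, 0], [-1, 0, 2, 0, -1, 0, 0], [0, 0, 0, 2, 0, -1, 0], [0, -1, -1, 0, 2, 0, 0], [-1, 0, 0, -1, 0, 2, -1], [0, 0, 0, 0, 0, -1, 2]].
All simple roots have the same length, so the diagram is simply laced. The associated Dynkin diagram is a chain of 5 nodes with a fork of two nodes at one end (D_7), so the type is D_7 (the algebra so(14)).

D_7 (so(14))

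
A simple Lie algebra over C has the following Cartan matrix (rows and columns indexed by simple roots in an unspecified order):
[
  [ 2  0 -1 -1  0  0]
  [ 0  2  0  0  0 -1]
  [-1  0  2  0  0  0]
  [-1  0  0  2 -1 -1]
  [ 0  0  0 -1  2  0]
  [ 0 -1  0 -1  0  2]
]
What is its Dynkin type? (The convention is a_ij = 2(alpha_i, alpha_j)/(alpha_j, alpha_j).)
The matrix has rank 6 with 2's on the diagonal. Reading the off-diagonal entries as Dynkin edges (a single edge where a_ij = a_ji = -1; a double or triple edge where a_ij * a_ji = 2 or 3), the diagram is a chain of 5 nodes with one extra node attached to the third node from one end (E_6). One simple-root ordering that puts it in standard form is (alpha_3, alpha_5, alpha_1, alpha_4, alpha_6, alpha_2). So the algebra is type E_6.

E_6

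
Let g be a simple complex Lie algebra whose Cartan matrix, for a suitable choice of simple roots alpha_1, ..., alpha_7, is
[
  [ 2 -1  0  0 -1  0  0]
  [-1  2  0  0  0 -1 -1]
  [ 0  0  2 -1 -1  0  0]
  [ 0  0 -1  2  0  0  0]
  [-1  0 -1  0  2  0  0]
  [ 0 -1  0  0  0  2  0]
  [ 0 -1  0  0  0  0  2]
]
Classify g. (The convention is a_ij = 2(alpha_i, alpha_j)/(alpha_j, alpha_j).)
D7

The matrix has rank 7 with 2's on the diagonal. Reading the off-diagonal entries as Dynkin edges (a single edge where a_ij = a_ji = -1; a double or triple edge where a_ij * a_ji = 2 or 3), the diagram is a chain of 5 nodes with a fork of two nodes at one end (D_7). One simple-root ordering that puts it in standard form is (alpha_4, alpha_3, alpha_5, alpha_1, alpha_2, alpha_7, alpha_6). So the algebra is type D_7, i.e. so(14).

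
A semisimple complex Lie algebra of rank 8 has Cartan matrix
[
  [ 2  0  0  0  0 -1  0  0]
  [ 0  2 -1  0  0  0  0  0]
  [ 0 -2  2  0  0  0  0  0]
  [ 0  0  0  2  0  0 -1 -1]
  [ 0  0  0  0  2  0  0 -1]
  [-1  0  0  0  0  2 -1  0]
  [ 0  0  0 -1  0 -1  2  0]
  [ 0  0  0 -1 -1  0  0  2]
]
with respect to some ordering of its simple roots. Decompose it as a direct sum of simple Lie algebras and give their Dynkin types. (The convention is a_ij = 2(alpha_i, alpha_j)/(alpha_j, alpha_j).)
A6 + B2

The diagram associated to this matrix has two connected components: the simple roots {alpha_1, alpha_4, alpha_5, alpha_6, alpha_7, alpha_8} form a chain of 6 nodes with single edges (A_6), and {alpha_2, alpha_3} form a chain of 2 nodes with a double edge at one end; the terminal node there is the unique short simple root (B_2). A semisimple Lie algebra decomposes uniquely as the direct sum of simple ideals, one per connected component of its Dynkin diagram, so g ≅ A_6 ⊕ B_2 (dimension 48 + 10 = 58).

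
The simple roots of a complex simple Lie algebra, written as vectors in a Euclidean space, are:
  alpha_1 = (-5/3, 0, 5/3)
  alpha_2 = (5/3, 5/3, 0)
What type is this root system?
A2

Compute the Cartan integers a_ij = 2(alpha_i, alpha_j)/(alpha_j, alpha_j); the resulting 2x2 Cartan matrix is
[[2, -1], [-1, 2]].
All simple roots have the same length, so the diagram is simply laced. The associated Dynkin diagram is a chain of 2 nodes with single edges (A_2), so the type is A_2 (the algebra sl(3)).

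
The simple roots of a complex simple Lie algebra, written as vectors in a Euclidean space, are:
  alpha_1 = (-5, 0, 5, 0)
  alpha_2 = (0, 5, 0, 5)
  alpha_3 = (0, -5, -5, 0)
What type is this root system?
Compute the Cartan integers a_ij = 2(alpha_i, alpha_j)/(alpha_j, alpha_j); the resulting 3x3 Cartan matrix is
[[2, 0, -1], [0, 2, -1], [-1, -1, 2]].
All simple roots have the same length, so the diagram is simply laced. The associated Dynkin diagram is a chain of 3 nodes with single edges (A_3), so the type is A_3 (the algebra sl(4)).

A_3 (sl(4))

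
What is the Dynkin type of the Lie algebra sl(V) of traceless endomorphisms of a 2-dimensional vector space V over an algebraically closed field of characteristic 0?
A1

This is sl(2), which has dimension 2^2 - 1 = 3 and rank 2 - 1 = 1 (a Cartan subalgebra is the diagonal traceless matrices). In the classification of classical Lie algebras, the special linear algebra sl(n+1) has type A_n; here n = 1, so the Dynkin diagram is a chain of 1 nodes with single edges (A_1). Hence the type is A_1.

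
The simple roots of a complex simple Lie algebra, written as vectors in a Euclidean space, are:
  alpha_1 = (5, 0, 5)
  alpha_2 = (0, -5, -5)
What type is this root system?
A2

Compute the Cartan integers a_ij = 2(alpha_i, alpha_j)/(alpha_j, alpha_j); the resulting 2x2 Cartan matrix is
[[2, -1], [-1, 2]].
All simple roots have the same length, so the diagram is simply laced. The associated Dynkin diagram is a chain of 2 nodes with single edges (A_2), so the type is A_2 (the algebra sl(3)).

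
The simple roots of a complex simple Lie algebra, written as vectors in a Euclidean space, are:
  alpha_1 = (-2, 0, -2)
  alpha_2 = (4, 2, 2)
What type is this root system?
G_2

Compute the Cartan integers a_ij = 2(alpha_i, alpha_j)/(alpha_j, alpha_j); the resulting 2x2 Cartan matrix is
[[2, -1], [-3, 2]].
The roots have two lengths (squared-length ratio 3:1); the short ones are alpha_{1}. The associated Dynkin diagram is two nodes joined by a triple edge (G_2), so the type is G_2.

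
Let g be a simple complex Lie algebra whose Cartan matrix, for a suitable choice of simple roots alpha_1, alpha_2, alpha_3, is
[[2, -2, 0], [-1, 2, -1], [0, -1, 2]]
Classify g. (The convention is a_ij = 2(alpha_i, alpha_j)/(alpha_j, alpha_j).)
type C_3

The matrix has rank 3 with 2's on the diagonal. Reading the off-diagonal entries as Dynkin edges (a single edge where a_ij = a_ji = -1; a double or triple edge where a_ij * a_ji = 2 or 3), the diagram is a chain of 3 nodes with a double edge at one end; the terminal node there is the unique long simple root (C_3). One simple-root ordering that puts it in standard form is (alpha_3, alpha_2, alpha_1). So the algebra is type C_3, i.e. sp(6).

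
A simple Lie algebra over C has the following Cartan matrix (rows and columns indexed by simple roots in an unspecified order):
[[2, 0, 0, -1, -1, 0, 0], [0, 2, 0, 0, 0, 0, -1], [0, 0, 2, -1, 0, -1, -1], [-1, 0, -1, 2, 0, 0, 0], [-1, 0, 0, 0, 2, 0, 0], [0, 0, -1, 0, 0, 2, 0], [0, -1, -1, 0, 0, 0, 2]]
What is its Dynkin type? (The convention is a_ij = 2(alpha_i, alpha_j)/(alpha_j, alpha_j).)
The matrix has rank 7 with 2's on the diagonal. Reading the off-diagonal entries as Dynkin edges (a single edge where a_ij = a_ji = -1; a double or triple edge where a_ij * a_ji = 2 or 3), the diagram is a chain of 6 nodes with one extra node attached to the third node from one end (E_7). One simple-root ordering that puts it in standard form is (alpha_2, alpha_6, alpha_7, alpha_3, alpha_4, alpha_1, alpha_5). So the algebra is type E_7.

E7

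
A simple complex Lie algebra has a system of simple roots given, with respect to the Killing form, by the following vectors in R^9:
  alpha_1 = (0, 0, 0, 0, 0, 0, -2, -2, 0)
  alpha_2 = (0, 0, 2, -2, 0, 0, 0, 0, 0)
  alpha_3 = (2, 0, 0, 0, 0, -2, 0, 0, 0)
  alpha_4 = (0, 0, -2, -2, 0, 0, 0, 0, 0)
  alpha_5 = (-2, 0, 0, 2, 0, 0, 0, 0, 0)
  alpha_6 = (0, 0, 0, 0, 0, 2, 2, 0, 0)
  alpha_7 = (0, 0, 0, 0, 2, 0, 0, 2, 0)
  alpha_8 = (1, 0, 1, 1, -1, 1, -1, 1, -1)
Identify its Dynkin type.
E_8

Compute the Cartan integers a_ij = 2(alpha_i, alpha_j)/(alpha_j, alpha_j); the resulting 8x8 Cartan matrix is
[[2, 0, 0, 0, 0, -1, -1, 0], [0, 2, 0, 0, -1, 0, 0, 0], [0, 0, 2, 0, -1, -1, 0, 0], [0, 0, 0, 2, -1, 0, 0, -1], [0, -1, -1, -1, 2, 0, 0, 0], [-1, 0, -1, 0, 0, 2, 0, 0], [-1, 0, 0, 0, 0, 0, 2, 0], [0, 0, 0, -1, 0, 0, 0, 2]].
All simple roots have the same length, so the diagram is simply laced. The associated Dynkin diagram is a chain of 7 nodes with one extra node attached to the third node from one end (E_8), so the type is E_8.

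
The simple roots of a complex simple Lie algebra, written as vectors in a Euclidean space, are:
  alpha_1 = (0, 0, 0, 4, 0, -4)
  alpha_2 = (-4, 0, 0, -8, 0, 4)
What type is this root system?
Compute the Cartan integers a_ij = 2(alpha_i, alpha_j)/(alpha_j, alpha_j); the resulting 2x2 Cartan matrix is
[[2, -1], [-3, 2]].
The roots have two lengths (squared-length ratio 3:1); the short ones are alpha_{1}. The associated Dynkin diagram is two nodes joined by a triple edge (G_2), so the type is G_2.

G_2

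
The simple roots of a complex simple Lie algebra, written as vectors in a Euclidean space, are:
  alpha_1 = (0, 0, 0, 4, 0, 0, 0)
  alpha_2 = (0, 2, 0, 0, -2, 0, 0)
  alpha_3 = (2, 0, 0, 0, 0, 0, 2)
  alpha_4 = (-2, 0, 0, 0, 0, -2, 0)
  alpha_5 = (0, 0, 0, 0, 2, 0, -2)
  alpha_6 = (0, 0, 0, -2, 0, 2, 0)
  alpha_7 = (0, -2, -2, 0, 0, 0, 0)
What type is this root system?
Compute the Cartan integers a_ij = 2(alpha_i, alpha_j)/(alpha_j, alpha_j); the resulting 7x7 Cartan matrix is
[[2, 0, 0, 0, 0, -2, 0], [0, 2, 0, 0, -1, 0, -1], [0, 0, 2, -1, -1, 0, 0], [0, 0, -1, 2, 0, -1, 0], [0, -1, -1, 0, 2, 0, 0], [-1, 0, 0, -1, 0, 2, 0], [0, -1, 0, 0, 0, 0, 2]].
The roots have two lengths (squared-length ratio 2:1); the short ones are alpha_{2,3,4,5,6,7}. The associated Dynkin diagram is a chain of 7 nodes with a double edge at one end; the terminal node there is the unique long simple root (C_7), so the type is C_7 (the algebra sp(14)).

type C_7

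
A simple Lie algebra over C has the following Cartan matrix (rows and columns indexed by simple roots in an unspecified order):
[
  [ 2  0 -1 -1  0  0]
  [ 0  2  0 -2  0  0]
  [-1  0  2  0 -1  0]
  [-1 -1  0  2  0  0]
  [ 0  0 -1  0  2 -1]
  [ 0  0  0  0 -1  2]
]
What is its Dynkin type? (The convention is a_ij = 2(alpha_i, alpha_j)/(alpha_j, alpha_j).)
The matrix has rank 6 with 2's on the diagonal. Reading the off-diagonal entries as Dynkin edges (a single edge where a_ij = a_ji = -1; a double or triple edge where a_ij * a_ji = 2 or 3), the diagram is a chain of 6 nodes with a double edge at one end; the terminal node there is the unique long simple root (C_6). One simple-root ordering that puts it in standard form is (alpha_6, alpha_5, alpha_3, alpha_1, alpha_4, alpha_2). So the algebra is type C_6, i.e. sp(12).

C_6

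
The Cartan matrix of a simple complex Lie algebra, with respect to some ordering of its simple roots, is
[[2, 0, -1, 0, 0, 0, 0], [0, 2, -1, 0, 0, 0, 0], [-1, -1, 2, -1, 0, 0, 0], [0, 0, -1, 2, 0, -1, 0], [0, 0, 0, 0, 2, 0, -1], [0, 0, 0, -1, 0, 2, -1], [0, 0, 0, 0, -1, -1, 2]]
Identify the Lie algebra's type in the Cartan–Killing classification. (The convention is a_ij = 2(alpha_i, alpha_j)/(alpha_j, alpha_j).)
type D_7

The matrix has rank 7 with 2's on the diagonal. Reading the off-diagonal entries as Dynkin edges (a single edge where a_ij = a_ji = -1; a double or triple edge where a_ij * a_ji = 2 or 3), the diagram is a chain of 5 nodes with a fork of two nodes at one end (D_7). One simple-root ordering that puts it in standard form is (alpha_5, alpha_7, alpha_6, alpha_4, alpha_3, alpha_1, alpha_2). So the algebra is type D_7, i.e. so(14).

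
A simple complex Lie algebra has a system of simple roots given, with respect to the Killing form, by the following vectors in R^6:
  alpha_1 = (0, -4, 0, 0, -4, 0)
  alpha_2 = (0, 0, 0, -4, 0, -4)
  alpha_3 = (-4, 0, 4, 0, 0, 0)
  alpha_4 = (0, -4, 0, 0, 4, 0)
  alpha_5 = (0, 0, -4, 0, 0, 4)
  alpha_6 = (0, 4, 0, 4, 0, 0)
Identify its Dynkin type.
Compute the Cartan integers a_ij = 2(alpha_i, alpha_j)/(alpha_j, alpha_j); the resulting 6x6 Cartan matrix is
[[2, 0, 0, 0, 0, -1], [0, 2, 0, 0, -1, -1], [0, 0, 2, 0, -1, 0], [0, 0, 0, 2, 0, -1], [0, -1, -1, 0, 2, 0], [-1, -1, 0, -1, 0, 2]].
All simple roots have the same length, so the diagram is simply laced. The associated Dynkin diagram is a chain of 4 nodes with a fork of two nodes at one end (D_6), so the type is D_6 (the algebra so(12)).

D_6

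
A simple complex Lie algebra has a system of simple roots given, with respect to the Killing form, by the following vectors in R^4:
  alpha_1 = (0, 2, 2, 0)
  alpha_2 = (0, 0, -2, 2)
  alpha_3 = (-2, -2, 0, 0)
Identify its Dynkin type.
A_3

Compute the Cartan integers a_ij = 2(alpha_i, alpha_j)/(alpha_j, alpha_j); the resulting 3x3 Cartan matrix is
[[2, -1, -1], [-1, 2, 0], [-1, 0, 2]].
All simple roots have the same length, so the diagram is simply laced. The associated Dynkin diagram is a chain of 3 nodes with single edges (A_3), so the type is A_3 (the algebra sl(4)).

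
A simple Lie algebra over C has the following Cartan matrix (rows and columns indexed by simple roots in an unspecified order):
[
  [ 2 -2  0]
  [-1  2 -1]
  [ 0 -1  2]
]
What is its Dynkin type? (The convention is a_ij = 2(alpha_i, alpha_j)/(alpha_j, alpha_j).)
The matrix has rank 3 with 2's on the diagonal. Reading the off-diagonal entries as Dynkin edges (a single edge where a_ij = a_ji = -1; a double or triple edge where a_ij * a_ji = 2 or 3), the diagram is a chain of 3 nodes with a double edge at one end; the terminal node there is the unique long simple root (C_3). One simple-root ordering that puts it in standard form is (alpha_3, alpha_2, alpha_1). So the algebra is type C_3, i.e. sp(6).

C_3 (sp(6))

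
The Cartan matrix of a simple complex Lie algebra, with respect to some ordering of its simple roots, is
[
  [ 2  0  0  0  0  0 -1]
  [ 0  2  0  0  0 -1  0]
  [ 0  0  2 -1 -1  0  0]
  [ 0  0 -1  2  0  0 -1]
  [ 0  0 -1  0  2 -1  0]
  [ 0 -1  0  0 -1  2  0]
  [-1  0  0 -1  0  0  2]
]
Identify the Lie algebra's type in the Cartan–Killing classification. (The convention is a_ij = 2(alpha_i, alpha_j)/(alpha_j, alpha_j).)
The matrix has rank 7 with 2's on the diagonal. Reading the off-diagonal entries as Dynkin edges (a single edge where a_ij = a_ji = -1; a double or triple edge where a_ij * a_ji = 2 or 3), the diagram is a chain of 7 nodes with single edges (A_7). One simple-root ordering that puts it in standard form is (alpha_2, alpha_6, alpha_5, alpha_3, alpha_4, alpha_7, alpha_1). So the algebra is type A_7, i.e. sl(8).

A7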